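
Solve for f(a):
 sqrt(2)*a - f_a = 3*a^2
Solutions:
 f(a) = C1 - a^3 + sqrt(2)*a^2/2


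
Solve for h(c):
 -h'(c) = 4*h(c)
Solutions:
 h(c) = C1*exp(-4*c)


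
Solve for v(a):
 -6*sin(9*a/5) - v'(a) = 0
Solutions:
 v(a) = C1 + 10*cos(9*a/5)/3


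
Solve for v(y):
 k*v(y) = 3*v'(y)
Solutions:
 v(y) = C1*exp(k*y/3)


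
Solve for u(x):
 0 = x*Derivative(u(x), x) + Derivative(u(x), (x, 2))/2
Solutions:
 u(x) = C1 + C2*erf(x)


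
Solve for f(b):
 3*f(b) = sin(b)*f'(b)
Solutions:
 f(b) = C1*(cos(b) - 1)^(3/2)/(cos(b) + 1)^(3/2)


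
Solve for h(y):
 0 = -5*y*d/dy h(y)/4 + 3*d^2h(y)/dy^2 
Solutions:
 h(y) = C1 + C2*erfi(sqrt(30)*y/12)


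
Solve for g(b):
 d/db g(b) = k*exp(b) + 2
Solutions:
 g(b) = C1 + 2*b + k*exp(b)


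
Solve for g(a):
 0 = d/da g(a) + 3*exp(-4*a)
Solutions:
 g(a) = C1 + 3*exp(-4*a)/4


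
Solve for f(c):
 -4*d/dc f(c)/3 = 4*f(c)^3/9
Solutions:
 f(c) = -sqrt(6)*sqrt(-1/(C1 - c))/2
 f(c) = sqrt(6)*sqrt(-1/(C1 - c))/2


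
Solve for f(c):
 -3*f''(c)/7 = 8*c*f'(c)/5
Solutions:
 f(c) = C1 + C2*erf(2*sqrt(105)*c/15)


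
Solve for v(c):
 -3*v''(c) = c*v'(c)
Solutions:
 v(c) = C1 + C2*erf(sqrt(6)*c/6)


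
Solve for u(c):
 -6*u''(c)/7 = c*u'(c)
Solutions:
 u(c) = C1 + C2*erf(sqrt(21)*c/6)


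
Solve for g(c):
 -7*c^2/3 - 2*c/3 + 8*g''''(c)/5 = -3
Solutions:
 g(c) = C1 + C2*c + C3*c^2 + C4*c^3 + 7*c^6/1728 + c^5/288 - 5*c^4/64


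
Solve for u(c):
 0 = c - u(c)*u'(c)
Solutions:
 u(c) = -sqrt(C1 + c^2)
 u(c) = sqrt(C1 + c^2)


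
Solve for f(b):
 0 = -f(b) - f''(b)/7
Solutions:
 f(b) = C1*sin(sqrt(7)*b) + C2*cos(sqrt(7)*b)


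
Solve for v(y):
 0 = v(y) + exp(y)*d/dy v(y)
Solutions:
 v(y) = C1*exp(exp(-y))


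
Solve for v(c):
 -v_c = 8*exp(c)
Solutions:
 v(c) = C1 - 8*exp(c)


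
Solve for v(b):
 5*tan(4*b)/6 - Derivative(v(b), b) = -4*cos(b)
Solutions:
 v(b) = C1 - 5*log(cos(4*b))/24 + 4*sin(b)


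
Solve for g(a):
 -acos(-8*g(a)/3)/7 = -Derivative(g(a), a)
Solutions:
 Integral(1/acos(-8*_y/3), (_y, g(a))) = C1 + a/7


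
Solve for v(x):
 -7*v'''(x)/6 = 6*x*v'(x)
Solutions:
 v(x) = C1 + Integral(C2*airyai(-42^(2/3)*x/7) + C3*airybi(-42^(2/3)*x/7), x)


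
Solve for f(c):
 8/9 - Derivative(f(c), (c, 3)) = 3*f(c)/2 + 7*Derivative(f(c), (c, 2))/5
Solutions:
 f(c) = C1*exp(c*(-28 + 98*2^(2/3)/(45*sqrt(64345) + 11497)^(1/3) + 2^(1/3)*(45*sqrt(64345) + 11497)^(1/3))/60)*sin(2^(1/3)*sqrt(3)*c*(-(45*sqrt(64345) + 11497)^(1/3) + 98*2^(1/3)/(45*sqrt(64345) + 11497)^(1/3))/60) + C2*exp(c*(-28 + 98*2^(2/3)/(45*sqrt(64345) + 11497)^(1/3) + 2^(1/3)*(45*sqrt(64345) + 11497)^(1/3))/60)*cos(2^(1/3)*sqrt(3)*c*(-(45*sqrt(64345) + 11497)^(1/3) + 98*2^(1/3)/(45*sqrt(64345) + 11497)^(1/3))/60) + C3*exp(-c*(98*2^(2/3)/(45*sqrt(64345) + 11497)^(1/3) + 14 + 2^(1/3)*(45*sqrt(64345) + 11497)^(1/3))/30) + 16/27


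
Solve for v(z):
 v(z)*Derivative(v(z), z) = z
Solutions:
 v(z) = -sqrt(C1 + z^2)
 v(z) = sqrt(C1 + z^2)


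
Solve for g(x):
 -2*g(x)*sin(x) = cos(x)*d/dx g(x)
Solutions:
 g(x) = C1*cos(x)^2


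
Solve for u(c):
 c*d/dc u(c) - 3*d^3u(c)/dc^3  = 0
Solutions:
 u(c) = C1 + Integral(C2*airyai(3^(2/3)*c/3) + C3*airybi(3^(2/3)*c/3), c)


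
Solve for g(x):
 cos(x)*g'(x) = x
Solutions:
 g(x) = C1 + Integral(x/cos(x), x)


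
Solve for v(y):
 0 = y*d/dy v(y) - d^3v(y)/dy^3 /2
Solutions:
 v(y) = C1 + Integral(C2*airyai(2^(1/3)*y) + C3*airybi(2^(1/3)*y), y)


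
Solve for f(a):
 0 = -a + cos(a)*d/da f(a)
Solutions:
 f(a) = C1 + Integral(a/cos(a), a)


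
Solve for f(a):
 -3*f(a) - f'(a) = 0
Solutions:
 f(a) = C1*exp(-3*a)


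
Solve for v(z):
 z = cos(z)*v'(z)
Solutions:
 v(z) = C1 + Integral(z/cos(z), z)


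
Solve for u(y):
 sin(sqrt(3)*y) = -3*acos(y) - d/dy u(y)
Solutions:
 u(y) = C1 - 3*y*acos(y) + 3*sqrt(1 - y^2) + sqrt(3)*cos(sqrt(3)*y)/3


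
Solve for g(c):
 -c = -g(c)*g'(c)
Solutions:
 g(c) = -sqrt(C1 + c^2)
 g(c) = sqrt(C1 + c^2)


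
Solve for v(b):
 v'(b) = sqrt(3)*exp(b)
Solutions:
 v(b) = C1 + sqrt(3)*exp(b)


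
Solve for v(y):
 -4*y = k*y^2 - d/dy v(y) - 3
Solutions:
 v(y) = C1 + k*y^3/3 + 2*y^2 - 3*y


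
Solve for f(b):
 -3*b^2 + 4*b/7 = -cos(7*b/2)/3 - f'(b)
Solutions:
 f(b) = C1 + b^3 - 2*b^2/7 - 2*sin(7*b/2)/21


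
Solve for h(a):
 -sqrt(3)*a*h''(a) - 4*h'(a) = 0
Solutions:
 h(a) = C1 + C2*a^(1 - 4*sqrt(3)/3)


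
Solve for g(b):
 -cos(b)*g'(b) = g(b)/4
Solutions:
 g(b) = C1*(sin(b) - 1)^(1/8)/(sin(b) + 1)^(1/8)


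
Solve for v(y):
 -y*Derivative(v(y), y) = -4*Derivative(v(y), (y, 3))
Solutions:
 v(y) = C1 + Integral(C2*airyai(2^(1/3)*y/2) + C3*airybi(2^(1/3)*y/2), y)


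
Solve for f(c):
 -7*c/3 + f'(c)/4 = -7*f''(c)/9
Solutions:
 f(c) = C1 + C2*exp(-9*c/28) + 14*c^2/3 - 784*c/27


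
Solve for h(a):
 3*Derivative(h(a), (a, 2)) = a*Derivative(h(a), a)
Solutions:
 h(a) = C1 + C2*erfi(sqrt(6)*a/6)


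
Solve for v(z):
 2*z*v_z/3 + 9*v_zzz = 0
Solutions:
 v(z) = C1 + Integral(C2*airyai(-2^(1/3)*z/3) + C3*airybi(-2^(1/3)*z/3), z)


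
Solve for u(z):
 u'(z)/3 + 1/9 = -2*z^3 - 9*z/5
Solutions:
 u(z) = C1 - 3*z^4/2 - 27*z^2/10 - z/3


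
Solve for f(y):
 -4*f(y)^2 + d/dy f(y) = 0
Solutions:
 f(y) = -1/(C1 + 4*y)


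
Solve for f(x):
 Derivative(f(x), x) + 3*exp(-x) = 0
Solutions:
 f(x) = C1 + 3*exp(-x)


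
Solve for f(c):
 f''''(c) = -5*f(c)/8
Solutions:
 f(c) = (C1*sin(2^(3/4)*5^(1/4)*c/4) + C2*cos(2^(3/4)*5^(1/4)*c/4))*exp(-2^(3/4)*5^(1/4)*c/4) + (C3*sin(2^(3/4)*5^(1/4)*c/4) + C4*cos(2^(3/4)*5^(1/4)*c/4))*exp(2^(3/4)*5^(1/4)*c/4)


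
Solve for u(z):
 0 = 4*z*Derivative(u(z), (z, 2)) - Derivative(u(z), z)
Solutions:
 u(z) = C1 + C2*z^(5/4)


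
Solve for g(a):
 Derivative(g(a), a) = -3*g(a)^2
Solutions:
 g(a) = 1/(C1 + 3*a)


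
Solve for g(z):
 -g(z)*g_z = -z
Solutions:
 g(z) = -sqrt(C1 + z^2)
 g(z) = sqrt(C1 + z^2)


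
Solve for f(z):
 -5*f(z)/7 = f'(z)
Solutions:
 f(z) = C1*exp(-5*z/7)


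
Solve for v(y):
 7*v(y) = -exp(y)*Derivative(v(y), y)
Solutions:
 v(y) = C1*exp(7*exp(-y))


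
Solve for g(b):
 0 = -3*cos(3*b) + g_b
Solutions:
 g(b) = C1 + sin(3*b)


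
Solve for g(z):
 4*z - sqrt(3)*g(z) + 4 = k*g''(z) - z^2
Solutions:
 g(z) = C1*exp(-3^(1/4)*z*sqrt(-1/k)) + C2*exp(3^(1/4)*z*sqrt(-1/k)) - 2*k/3 + sqrt(3)*z^2/3 + 4*sqrt(3)*z/3 + 4*sqrt(3)/3


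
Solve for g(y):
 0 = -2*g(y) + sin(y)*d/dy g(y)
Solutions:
 g(y) = C1*(cos(y) - 1)/(cos(y) + 1)


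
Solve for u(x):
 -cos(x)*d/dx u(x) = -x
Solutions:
 u(x) = C1 + Integral(x/cos(x), x)


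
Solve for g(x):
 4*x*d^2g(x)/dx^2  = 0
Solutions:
 g(x) = C1 + C2*x


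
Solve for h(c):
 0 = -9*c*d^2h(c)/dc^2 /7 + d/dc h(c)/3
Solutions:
 h(c) = C1 + C2*c^(34/27)


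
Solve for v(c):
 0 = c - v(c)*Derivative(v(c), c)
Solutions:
 v(c) = -sqrt(C1 + c^2)
 v(c) = sqrt(C1 + c^2)


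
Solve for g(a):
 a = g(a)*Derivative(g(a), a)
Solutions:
 g(a) = -sqrt(C1 + a^2)
 g(a) = sqrt(C1 + a^2)


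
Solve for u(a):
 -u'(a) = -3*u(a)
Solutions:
 u(a) = C1*exp(3*a)


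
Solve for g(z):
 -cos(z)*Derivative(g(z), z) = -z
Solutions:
 g(z) = C1 + Integral(z/cos(z), z)


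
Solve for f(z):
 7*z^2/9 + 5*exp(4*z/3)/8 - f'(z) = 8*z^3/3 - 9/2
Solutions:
 f(z) = C1 - 2*z^4/3 + 7*z^3/27 + 9*z/2 + 15*exp(4*z/3)/32


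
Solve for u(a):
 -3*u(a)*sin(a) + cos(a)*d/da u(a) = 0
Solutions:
 u(a) = C1/cos(a)^3


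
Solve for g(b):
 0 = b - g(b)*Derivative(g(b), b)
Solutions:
 g(b) = -sqrt(C1 + b^2)
 g(b) = sqrt(C1 + b^2)


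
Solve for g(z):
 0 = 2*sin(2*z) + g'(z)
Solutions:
 g(z) = C1 + cos(2*z)


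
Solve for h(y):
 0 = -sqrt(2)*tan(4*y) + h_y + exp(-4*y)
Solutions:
 h(y) = C1 + sqrt(2)*log(tan(4*y)^2 + 1)/8 + exp(-4*y)/4


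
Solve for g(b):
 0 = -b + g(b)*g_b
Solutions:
 g(b) = -sqrt(C1 + b^2)
 g(b) = sqrt(C1 + b^2)


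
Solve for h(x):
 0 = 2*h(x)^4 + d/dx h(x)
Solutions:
 h(x) = (-3^(2/3) - 3*3^(1/6)*I)*(1/(C1 + 2*x))^(1/3)/6
 h(x) = (-3^(2/3) + 3*3^(1/6)*I)*(1/(C1 + 2*x))^(1/3)/6
 h(x) = (1/(C1 + 6*x))^(1/3)


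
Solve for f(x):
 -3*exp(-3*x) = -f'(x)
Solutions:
 f(x) = C1 - exp(-3*x)


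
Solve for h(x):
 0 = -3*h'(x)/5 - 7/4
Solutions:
 h(x) = C1 - 35*x/12


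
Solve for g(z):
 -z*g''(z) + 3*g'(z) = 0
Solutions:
 g(z) = C1 + C2*z^4


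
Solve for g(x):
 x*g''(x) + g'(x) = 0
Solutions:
 g(x) = C1 + C2*log(x)


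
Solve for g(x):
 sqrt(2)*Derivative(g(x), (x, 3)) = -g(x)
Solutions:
 g(x) = C3*exp(-2^(5/6)*x/2) + (C1*sin(2^(5/6)*sqrt(3)*x/4) + C2*cos(2^(5/6)*sqrt(3)*x/4))*exp(2^(5/6)*x/4)


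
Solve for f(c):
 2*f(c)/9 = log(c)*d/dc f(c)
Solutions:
 f(c) = C1*exp(2*li(c)/9)


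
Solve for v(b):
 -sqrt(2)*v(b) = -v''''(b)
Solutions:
 v(b) = C1*exp(-2^(1/8)*b) + C2*exp(2^(1/8)*b) + C3*sin(2^(1/8)*b) + C4*cos(2^(1/8)*b)


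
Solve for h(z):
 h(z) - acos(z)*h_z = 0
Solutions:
 h(z) = C1*exp(Integral(1/acos(z), z))


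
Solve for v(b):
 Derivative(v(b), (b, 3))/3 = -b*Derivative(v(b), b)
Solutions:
 v(b) = C1 + Integral(C2*airyai(-3^(1/3)*b) + C3*airybi(-3^(1/3)*b), b)


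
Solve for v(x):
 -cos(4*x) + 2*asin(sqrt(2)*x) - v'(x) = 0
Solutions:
 v(x) = C1 + 2*x*asin(sqrt(2)*x) + sqrt(2)*sqrt(1 - 2*x^2) - sin(4*x)/4


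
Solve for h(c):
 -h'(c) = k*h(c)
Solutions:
 h(c) = C1*exp(-c*k)


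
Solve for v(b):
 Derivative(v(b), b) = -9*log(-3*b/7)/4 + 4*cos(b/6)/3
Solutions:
 v(b) = C1 - 9*b*log(-b)/4 - 9*b*log(3)/4 + 9*b/4 + 9*b*log(7)/4 + 8*sin(b/6)


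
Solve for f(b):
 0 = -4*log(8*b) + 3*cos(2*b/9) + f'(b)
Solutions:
 f(b) = C1 + 4*b*log(b) - 4*b + 12*b*log(2) - 27*sin(2*b/9)/2


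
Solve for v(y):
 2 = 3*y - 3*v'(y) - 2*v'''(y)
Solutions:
 v(y) = C1 + C2*sin(sqrt(6)*y/2) + C3*cos(sqrt(6)*y/2) + y^2/2 - 2*y/3


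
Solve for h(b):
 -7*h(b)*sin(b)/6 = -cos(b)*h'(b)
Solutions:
 h(b) = C1/cos(b)^(7/6)


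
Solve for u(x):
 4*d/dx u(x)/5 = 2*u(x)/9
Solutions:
 u(x) = C1*exp(5*x/18)


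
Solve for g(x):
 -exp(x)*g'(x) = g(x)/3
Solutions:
 g(x) = C1*exp(exp(-x)/3)


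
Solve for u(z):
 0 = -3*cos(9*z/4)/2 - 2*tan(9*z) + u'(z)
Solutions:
 u(z) = C1 - 2*log(cos(9*z))/9 + 2*sin(9*z/4)/3


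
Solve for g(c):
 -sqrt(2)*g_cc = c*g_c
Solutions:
 g(c) = C1 + C2*erf(2^(1/4)*c/2)


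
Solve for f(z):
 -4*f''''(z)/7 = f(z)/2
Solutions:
 f(z) = (C1*sin(2^(3/4)*7^(1/4)*z/4) + C2*cos(2^(3/4)*7^(1/4)*z/4))*exp(-2^(3/4)*7^(1/4)*z/4) + (C3*sin(2^(3/4)*7^(1/4)*z/4) + C4*cos(2^(3/4)*7^(1/4)*z/4))*exp(2^(3/4)*7^(1/4)*z/4)


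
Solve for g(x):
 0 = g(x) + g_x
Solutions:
 g(x) = C1*exp(-x)


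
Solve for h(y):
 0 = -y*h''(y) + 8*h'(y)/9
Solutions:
 h(y) = C1 + C2*y^(17/9)


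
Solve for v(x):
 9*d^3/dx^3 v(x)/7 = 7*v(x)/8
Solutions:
 v(x) = C3*exp(3^(1/3)*7^(2/3)*x/6) + (C1*sin(3^(5/6)*7^(2/3)*x/12) + C2*cos(3^(5/6)*7^(2/3)*x/12))*exp(-3^(1/3)*7^(2/3)*x/12)


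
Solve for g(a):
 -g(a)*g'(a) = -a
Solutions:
 g(a) = -sqrt(C1 + a^2)
 g(a) = sqrt(C1 + a^2)


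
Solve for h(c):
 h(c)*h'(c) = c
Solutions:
 h(c) = -sqrt(C1 + c^2)
 h(c) = sqrt(C1 + c^2)


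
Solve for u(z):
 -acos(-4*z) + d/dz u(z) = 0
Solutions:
 u(z) = C1 + z*acos(-4*z) + sqrt(1 - 16*z^2)/4


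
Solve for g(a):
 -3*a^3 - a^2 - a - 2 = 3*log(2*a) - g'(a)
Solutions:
 g(a) = C1 + 3*a^4/4 + a^3/3 + a^2/2 + 3*a*log(a) - a + a*log(8)


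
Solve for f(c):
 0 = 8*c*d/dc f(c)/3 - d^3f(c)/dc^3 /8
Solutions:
 f(c) = C1 + Integral(C2*airyai(4*3^(2/3)*c/3) + C3*airybi(4*3^(2/3)*c/3), c)


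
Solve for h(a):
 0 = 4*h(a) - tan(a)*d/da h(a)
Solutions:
 h(a) = C1*sin(a)^4


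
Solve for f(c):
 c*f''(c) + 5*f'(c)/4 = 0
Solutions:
 f(c) = C1 + C2/c^(1/4)


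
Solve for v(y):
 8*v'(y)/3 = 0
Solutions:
 v(y) = C1


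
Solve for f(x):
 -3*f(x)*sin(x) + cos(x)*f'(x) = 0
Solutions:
 f(x) = C1/cos(x)^3


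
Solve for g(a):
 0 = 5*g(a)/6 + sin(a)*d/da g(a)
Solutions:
 g(a) = C1*(cos(a) + 1)^(5/12)/(cos(a) - 1)^(5/12)


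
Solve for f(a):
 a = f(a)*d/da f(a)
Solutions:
 f(a) = -sqrt(C1 + a^2)
 f(a) = sqrt(C1 + a^2)


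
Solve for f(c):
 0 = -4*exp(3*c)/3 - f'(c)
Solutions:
 f(c) = C1 - 4*exp(3*c)/9


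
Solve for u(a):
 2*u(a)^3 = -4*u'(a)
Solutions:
 u(a) = -sqrt(-1/(C1 - a))
 u(a) = sqrt(-1/(C1 - a))


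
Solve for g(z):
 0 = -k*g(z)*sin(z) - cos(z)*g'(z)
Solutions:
 g(z) = C1*exp(k*log(cos(z)))


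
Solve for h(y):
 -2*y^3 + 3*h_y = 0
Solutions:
 h(y) = C1 + y^4/6


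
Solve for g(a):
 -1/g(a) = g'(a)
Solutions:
 g(a) = -sqrt(C1 - 2*a)
 g(a) = sqrt(C1 - 2*a)


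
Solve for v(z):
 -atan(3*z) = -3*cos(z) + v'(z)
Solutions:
 v(z) = C1 - z*atan(3*z) + log(9*z^2 + 1)/6 + 3*sin(z)


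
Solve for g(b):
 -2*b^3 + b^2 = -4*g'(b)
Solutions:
 g(b) = C1 + b^4/8 - b^3/12


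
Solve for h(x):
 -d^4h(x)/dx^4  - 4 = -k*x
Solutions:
 h(x) = C1 + C2*x + C3*x^2 + C4*x^3 + k*x^5/120 - x^4/6


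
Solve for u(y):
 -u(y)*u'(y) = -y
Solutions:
 u(y) = -sqrt(C1 + y^2)
 u(y) = sqrt(C1 + y^2)


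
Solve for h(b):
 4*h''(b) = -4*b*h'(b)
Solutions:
 h(b) = C1 + C2*erf(sqrt(2)*b/2)


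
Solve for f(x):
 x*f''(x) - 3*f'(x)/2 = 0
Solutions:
 f(x) = C1 + C2*x^(5/2)


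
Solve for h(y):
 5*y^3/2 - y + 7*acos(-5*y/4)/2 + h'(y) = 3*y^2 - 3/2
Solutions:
 h(y) = C1 - 5*y^4/8 + y^3 + y^2/2 - 7*y*acos(-5*y/4)/2 - 3*y/2 - 7*sqrt(16 - 25*y^2)/10


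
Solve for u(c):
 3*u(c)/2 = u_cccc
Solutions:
 u(c) = C1*exp(-2^(3/4)*3^(1/4)*c/2) + C2*exp(2^(3/4)*3^(1/4)*c/2) + C3*sin(2^(3/4)*3^(1/4)*c/2) + C4*cos(2^(3/4)*3^(1/4)*c/2)


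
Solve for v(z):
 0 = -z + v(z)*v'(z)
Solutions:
 v(z) = -sqrt(C1 + z^2)
 v(z) = sqrt(C1 + z^2)


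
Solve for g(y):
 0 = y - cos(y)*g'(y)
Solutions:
 g(y) = C1 + Integral(y/cos(y), y)


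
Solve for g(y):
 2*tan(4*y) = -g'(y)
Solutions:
 g(y) = C1 + log(cos(4*y))/2


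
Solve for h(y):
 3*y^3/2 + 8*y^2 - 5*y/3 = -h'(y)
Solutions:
 h(y) = C1 - 3*y^4/8 - 8*y^3/3 + 5*y^2/6


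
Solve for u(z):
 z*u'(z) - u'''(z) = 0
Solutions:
 u(z) = C1 + Integral(C2*airyai(z) + C3*airybi(z), z)


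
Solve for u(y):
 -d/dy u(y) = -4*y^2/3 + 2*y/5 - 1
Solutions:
 u(y) = C1 + 4*y^3/9 - y^2/5 + y


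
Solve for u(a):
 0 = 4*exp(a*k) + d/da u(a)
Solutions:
 u(a) = C1 - 4*exp(a*k)/k


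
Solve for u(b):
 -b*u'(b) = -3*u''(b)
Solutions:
 u(b) = C1 + C2*erfi(sqrt(6)*b/6)


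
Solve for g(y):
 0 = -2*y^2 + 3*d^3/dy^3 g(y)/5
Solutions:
 g(y) = C1 + C2*y + C3*y^2 + y^5/18


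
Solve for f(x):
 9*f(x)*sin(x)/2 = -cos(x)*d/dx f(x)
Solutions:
 f(x) = C1*cos(x)^(9/2)


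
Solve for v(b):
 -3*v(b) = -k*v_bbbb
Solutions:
 v(b) = C1*exp(-3^(1/4)*b*(1/k)^(1/4)) + C2*exp(3^(1/4)*b*(1/k)^(1/4)) + C3*exp(-3^(1/4)*I*b*(1/k)^(1/4)) + C4*exp(3^(1/4)*I*b*(1/k)^(1/4))


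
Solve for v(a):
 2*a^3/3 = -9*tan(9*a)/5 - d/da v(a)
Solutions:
 v(a) = C1 - a^4/6 + log(cos(9*a))/5


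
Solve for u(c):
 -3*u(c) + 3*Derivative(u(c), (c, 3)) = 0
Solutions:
 u(c) = C3*exp(c) + (C1*sin(sqrt(3)*c/2) + C2*cos(sqrt(3)*c/2))*exp(-c/2)


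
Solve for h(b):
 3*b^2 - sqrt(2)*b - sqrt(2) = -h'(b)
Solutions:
 h(b) = C1 - b^3 + sqrt(2)*b^2/2 + sqrt(2)*b


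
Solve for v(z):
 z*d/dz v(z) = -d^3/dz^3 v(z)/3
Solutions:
 v(z) = C1 + Integral(C2*airyai(-3^(1/3)*z) + C3*airybi(-3^(1/3)*z), z)


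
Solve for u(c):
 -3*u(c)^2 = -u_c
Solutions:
 u(c) = -1/(C1 + 3*c)


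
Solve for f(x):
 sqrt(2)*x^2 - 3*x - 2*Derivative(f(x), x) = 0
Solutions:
 f(x) = C1 + sqrt(2)*x^3/6 - 3*x^2/4


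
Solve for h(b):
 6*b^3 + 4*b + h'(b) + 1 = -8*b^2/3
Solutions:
 h(b) = C1 - 3*b^4/2 - 8*b^3/9 - 2*b^2 - b


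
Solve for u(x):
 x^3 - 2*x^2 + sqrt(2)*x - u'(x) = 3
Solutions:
 u(x) = C1 + x^4/4 - 2*x^3/3 + sqrt(2)*x^2/2 - 3*x


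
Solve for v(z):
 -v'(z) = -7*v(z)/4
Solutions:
 v(z) = C1*exp(7*z/4)


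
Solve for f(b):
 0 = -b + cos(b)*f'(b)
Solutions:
 f(b) = C1 + Integral(b/cos(b), b)


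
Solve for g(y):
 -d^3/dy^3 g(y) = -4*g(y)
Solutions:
 g(y) = C3*exp(2^(2/3)*y) + (C1*sin(2^(2/3)*sqrt(3)*y/2) + C2*cos(2^(2/3)*sqrt(3)*y/2))*exp(-2^(2/3)*y/2)


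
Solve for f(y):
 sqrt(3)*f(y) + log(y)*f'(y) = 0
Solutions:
 f(y) = C1*exp(-sqrt(3)*li(y))


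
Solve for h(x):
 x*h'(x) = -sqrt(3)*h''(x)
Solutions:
 h(x) = C1 + C2*erf(sqrt(2)*3^(3/4)*x/6)


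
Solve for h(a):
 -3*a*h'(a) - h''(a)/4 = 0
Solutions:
 h(a) = C1 + C2*erf(sqrt(6)*a)


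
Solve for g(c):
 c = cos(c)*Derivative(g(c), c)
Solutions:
 g(c) = C1 + Integral(c/cos(c), c)


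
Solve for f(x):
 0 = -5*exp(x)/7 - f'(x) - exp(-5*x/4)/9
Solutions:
 f(x) = C1 - 5*exp(x)/7 + 4*exp(-5*x/4)/45


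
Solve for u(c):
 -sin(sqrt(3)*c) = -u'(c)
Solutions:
 u(c) = C1 - sqrt(3)*cos(sqrt(3)*c)/3


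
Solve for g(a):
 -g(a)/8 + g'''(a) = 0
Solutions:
 g(a) = C3*exp(a/2) + (C1*sin(sqrt(3)*a/4) + C2*cos(sqrt(3)*a/4))*exp(-a/4)


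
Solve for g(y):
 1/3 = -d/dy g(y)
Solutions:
 g(y) = C1 - y/3


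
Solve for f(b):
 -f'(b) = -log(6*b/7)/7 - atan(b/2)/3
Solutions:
 f(b) = C1 + b*log(b)/7 + b*atan(b/2)/3 - b*log(7)/7 - b/7 + b*log(6)/7 - log(b^2 + 4)/3


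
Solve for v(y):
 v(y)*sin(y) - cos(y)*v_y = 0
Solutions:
 v(y) = C1/cos(y)


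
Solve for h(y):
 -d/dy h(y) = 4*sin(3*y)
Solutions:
 h(y) = C1 + 4*cos(3*y)/3


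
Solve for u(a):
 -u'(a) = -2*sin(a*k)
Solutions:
 u(a) = C1 - 2*cos(a*k)/k


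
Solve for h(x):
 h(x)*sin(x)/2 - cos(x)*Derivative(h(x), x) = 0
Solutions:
 h(x) = C1/sqrt(cos(x))


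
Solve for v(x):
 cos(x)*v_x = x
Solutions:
 v(x) = C1 + Integral(x/cos(x), x)


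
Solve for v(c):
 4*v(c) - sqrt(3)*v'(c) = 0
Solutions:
 v(c) = C1*exp(4*sqrt(3)*c/3)


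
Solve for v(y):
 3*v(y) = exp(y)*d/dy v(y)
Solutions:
 v(y) = C1*exp(-3*exp(-y))


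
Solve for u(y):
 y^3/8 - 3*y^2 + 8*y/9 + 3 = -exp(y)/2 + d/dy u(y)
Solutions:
 u(y) = C1 + y^4/32 - y^3 + 4*y^2/9 + 3*y + exp(y)/2


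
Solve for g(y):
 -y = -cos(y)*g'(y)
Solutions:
 g(y) = C1 + Integral(y/cos(y), y)


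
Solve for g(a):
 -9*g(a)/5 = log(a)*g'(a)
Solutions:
 g(a) = C1*exp(-9*li(a)/5)


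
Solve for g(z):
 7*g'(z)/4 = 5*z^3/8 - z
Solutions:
 g(z) = C1 + 5*z^4/56 - 2*z^2/7


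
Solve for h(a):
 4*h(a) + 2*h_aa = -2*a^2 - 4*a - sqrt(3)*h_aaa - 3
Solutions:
 h(a) = C1*exp(a*(-4*sqrt(3) + 2*2^(2/3)/(sqrt(267) + 85*sqrt(3)/9)^(1/3) + 3*2^(1/3)*(sqrt(267) + 85*sqrt(3)/9)^(1/3))/18)*sin(sqrt(3)*a*(-3*(2*sqrt(267) + 170*sqrt(3)/9)^(1/3) + 4/(2*sqrt(267) + 170*sqrt(3)/9)^(1/3))/18) + C2*exp(a*(-4*sqrt(3) + 2*2^(2/3)/(sqrt(267) + 85*sqrt(3)/9)^(1/3) + 3*2^(1/3)*(sqrt(267) + 85*sqrt(3)/9)^(1/3))/18)*cos(sqrt(3)*a*(-3*(2*sqrt(267) + 170*sqrt(3)/9)^(1/3) + 4/(2*sqrt(267) + 170*sqrt(3)/9)^(1/3))/18) + C3*exp(-a*(2*2^(2/3)/(sqrt(267) + 85*sqrt(3)/9)^(1/3) + 2*sqrt(3) + 3*2^(1/3)*(sqrt(267) + 85*sqrt(3)/9)^(1/3))/9) - a^2/2 - a - 1/4


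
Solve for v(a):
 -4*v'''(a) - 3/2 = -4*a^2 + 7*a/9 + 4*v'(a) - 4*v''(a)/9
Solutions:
 v(a) = C1 + a^3/3 + a^2/72 - 1537*a/648 + (C2*sin(sqrt(323)*a/18) + C3*cos(sqrt(323)*a/18))*exp(a/18)


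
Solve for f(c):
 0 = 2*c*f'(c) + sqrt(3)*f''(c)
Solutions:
 f(c) = C1 + C2*erf(3^(3/4)*c/3)


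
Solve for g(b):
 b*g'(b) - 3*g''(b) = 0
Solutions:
 g(b) = C1 + C2*erfi(sqrt(6)*b/6)


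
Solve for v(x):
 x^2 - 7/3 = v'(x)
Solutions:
 v(x) = C1 + x^3/3 - 7*x/3


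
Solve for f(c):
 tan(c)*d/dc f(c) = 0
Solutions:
 f(c) = C1


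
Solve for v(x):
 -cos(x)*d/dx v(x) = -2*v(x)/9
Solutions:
 v(x) = C1*(sin(x) + 1)^(1/9)/(sin(x) - 1)^(1/9)


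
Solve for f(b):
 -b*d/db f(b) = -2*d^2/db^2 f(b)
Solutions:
 f(b) = C1 + C2*erfi(b/2)


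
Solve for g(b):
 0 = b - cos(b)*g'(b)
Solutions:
 g(b) = C1 + Integral(b/cos(b), b)


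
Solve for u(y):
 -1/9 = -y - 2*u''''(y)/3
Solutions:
 u(y) = C1 + C2*y + C3*y^2 + C4*y^3 - y^5/80 + y^4/144


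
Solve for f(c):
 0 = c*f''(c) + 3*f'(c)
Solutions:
 f(c) = C1 + C2/c^2


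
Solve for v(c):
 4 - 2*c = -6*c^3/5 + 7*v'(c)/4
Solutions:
 v(c) = C1 + 6*c^4/35 - 4*c^2/7 + 16*c/7


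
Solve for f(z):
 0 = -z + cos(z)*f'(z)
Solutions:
 f(z) = C1 + Integral(z/cos(z), z)


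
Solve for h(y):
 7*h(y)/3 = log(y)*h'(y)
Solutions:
 h(y) = C1*exp(7*li(y)/3)


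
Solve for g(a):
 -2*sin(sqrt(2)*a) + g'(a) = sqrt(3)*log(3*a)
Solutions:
 g(a) = C1 + sqrt(3)*a*(log(a) - 1) + sqrt(3)*a*log(3) - sqrt(2)*cos(sqrt(2)*a)


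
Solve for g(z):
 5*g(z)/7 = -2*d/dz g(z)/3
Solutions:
 g(z) = C1*exp(-15*z/14)


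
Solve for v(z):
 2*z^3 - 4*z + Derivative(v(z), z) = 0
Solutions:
 v(z) = C1 - z^4/2 + 2*z^2


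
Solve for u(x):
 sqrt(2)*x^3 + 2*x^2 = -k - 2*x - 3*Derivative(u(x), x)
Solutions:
 u(x) = C1 - k*x/3 - sqrt(2)*x^4/12 - 2*x^3/9 - x^2/3


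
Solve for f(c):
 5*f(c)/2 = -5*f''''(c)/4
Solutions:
 f(c) = (C1*sin(2^(3/4)*c/2) + C2*cos(2^(3/4)*c/2))*exp(-2^(3/4)*c/2) + (C3*sin(2^(3/4)*c/2) + C4*cos(2^(3/4)*c/2))*exp(2^(3/4)*c/2)


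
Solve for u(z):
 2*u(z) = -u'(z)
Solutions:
 u(z) = C1*exp(-2*z)


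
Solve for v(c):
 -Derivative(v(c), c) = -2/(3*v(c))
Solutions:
 v(c) = -sqrt(C1 + 12*c)/3
 v(c) = sqrt(C1 + 12*c)/3


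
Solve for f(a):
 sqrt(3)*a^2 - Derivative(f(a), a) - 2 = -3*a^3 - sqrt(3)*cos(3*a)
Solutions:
 f(a) = C1 + 3*a^4/4 + sqrt(3)*a^3/3 - 2*a + sqrt(3)*sin(3*a)/3


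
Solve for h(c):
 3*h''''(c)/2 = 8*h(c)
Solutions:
 h(c) = C1*exp(-2*3^(3/4)*c/3) + C2*exp(2*3^(3/4)*c/3) + C3*sin(2*3^(3/4)*c/3) + C4*cos(2*3^(3/4)*c/3)


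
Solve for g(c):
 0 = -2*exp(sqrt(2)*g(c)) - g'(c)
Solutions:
 g(c) = sqrt(2)*(2*log(1/(C1 + 2*c)) - log(2))/4


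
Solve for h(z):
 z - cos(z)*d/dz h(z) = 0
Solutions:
 h(z) = C1 + Integral(z/cos(z), z)


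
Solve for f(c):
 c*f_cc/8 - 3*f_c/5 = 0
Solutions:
 f(c) = C1 + C2*c^(29/5)


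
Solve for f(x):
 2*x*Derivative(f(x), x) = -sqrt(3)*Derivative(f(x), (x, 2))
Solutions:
 f(x) = C1 + C2*erf(3^(3/4)*x/3)


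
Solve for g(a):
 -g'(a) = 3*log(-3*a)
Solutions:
 g(a) = C1 - 3*a*log(-a) + 3*a*(1 - log(3))


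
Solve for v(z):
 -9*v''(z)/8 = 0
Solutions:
 v(z) = C1 + C2*z


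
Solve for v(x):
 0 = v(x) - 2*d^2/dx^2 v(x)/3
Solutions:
 v(x) = C1*exp(-sqrt(6)*x/2) + C2*exp(sqrt(6)*x/2)


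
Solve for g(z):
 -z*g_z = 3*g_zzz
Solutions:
 g(z) = C1 + Integral(C2*airyai(-3^(2/3)*z/3) + C3*airybi(-3^(2/3)*z/3), z)


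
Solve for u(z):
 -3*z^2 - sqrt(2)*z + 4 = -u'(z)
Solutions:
 u(z) = C1 + z^3 + sqrt(2)*z^2/2 - 4*z


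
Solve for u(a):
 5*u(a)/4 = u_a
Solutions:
 u(a) = C1*exp(5*a/4)


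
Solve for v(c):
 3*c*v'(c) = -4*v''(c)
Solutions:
 v(c) = C1 + C2*erf(sqrt(6)*c/4)


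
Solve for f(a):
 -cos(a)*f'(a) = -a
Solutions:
 f(a) = C1 + Integral(a/cos(a), a)


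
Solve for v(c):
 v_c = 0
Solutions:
 v(c) = C1


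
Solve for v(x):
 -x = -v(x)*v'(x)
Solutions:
 v(x) = -sqrt(C1 + x^2)
 v(x) = sqrt(C1 + x^2)


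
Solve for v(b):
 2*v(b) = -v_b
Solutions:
 v(b) = C1*exp(-2*b)


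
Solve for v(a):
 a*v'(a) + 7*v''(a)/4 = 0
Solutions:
 v(a) = C1 + C2*erf(sqrt(14)*a/7)


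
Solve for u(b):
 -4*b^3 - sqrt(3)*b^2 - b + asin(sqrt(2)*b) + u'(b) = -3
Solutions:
 u(b) = C1 + b^4 + sqrt(3)*b^3/3 + b^2/2 - b*asin(sqrt(2)*b) - 3*b - sqrt(2)*sqrt(1 - 2*b^2)/2


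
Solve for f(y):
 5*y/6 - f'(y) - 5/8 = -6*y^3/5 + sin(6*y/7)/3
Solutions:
 f(y) = C1 + 3*y^4/10 + 5*y^2/12 - 5*y/8 + 7*cos(6*y/7)/18


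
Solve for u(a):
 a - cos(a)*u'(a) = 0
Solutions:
 u(a) = C1 + Integral(a/cos(a), a)


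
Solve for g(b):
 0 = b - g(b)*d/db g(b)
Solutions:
 g(b) = -sqrt(C1 + b^2)
 g(b) = sqrt(C1 + b^2)


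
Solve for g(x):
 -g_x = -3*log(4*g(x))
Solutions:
 -Integral(1/(log(_y) + 2*log(2)), (_y, g(x)))/3 = C1 - x


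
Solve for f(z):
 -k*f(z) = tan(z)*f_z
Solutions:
 f(z) = C1*exp(-k*log(sin(z)))


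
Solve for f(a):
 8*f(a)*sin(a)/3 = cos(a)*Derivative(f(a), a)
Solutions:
 f(a) = C1/cos(a)^(8/3)


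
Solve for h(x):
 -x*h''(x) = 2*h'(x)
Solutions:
 h(x) = C1 + C2/x


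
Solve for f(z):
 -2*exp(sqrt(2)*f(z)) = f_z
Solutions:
 f(z) = sqrt(2)*(2*log(1/(C1 + 2*z)) - log(2))/4


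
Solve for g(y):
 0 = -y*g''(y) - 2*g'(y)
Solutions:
 g(y) = C1 + C2/y


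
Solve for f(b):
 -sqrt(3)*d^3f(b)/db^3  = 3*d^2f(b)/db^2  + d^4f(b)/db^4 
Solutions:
 f(b) = C1 + C2*b + (C3*sin(3*b/2) + C4*cos(3*b/2))*exp(-sqrt(3)*b/2)


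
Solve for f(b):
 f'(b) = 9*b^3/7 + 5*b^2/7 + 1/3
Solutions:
 f(b) = C1 + 9*b^4/28 + 5*b^3/21 + b/3


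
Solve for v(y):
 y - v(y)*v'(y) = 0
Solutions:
 v(y) = -sqrt(C1 + y^2)
 v(y) = sqrt(C1 + y^2)


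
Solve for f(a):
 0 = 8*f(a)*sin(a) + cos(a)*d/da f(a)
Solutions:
 f(a) = C1*cos(a)^8


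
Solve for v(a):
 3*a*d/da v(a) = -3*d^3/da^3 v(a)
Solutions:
 v(a) = C1 + Integral(C2*airyai(-a) + C3*airybi(-a), a)


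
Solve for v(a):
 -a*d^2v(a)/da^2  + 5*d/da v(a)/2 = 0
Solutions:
 v(a) = C1 + C2*a^(7/2)


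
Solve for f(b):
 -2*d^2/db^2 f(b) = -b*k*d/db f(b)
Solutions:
 f(b) = Piecewise((-sqrt(pi)*C1*erf(b*sqrt(-k)/2)/sqrt(-k) - C2, (k > 0) | (k < 0)), (-C1*b - C2, True))


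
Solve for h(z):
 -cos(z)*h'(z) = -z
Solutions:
 h(z) = C1 + Integral(z/cos(z), z)


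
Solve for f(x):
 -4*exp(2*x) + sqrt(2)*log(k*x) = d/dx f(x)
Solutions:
 f(x) = C1 + sqrt(2)*x*log(k*x) - sqrt(2)*x - 2*exp(2*x)


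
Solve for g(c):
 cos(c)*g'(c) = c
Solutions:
 g(c) = C1 + Integral(c/cos(c), c)


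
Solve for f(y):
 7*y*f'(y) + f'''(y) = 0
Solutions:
 f(y) = C1 + Integral(C2*airyai(-7^(1/3)*y) + C3*airybi(-7^(1/3)*y), y)


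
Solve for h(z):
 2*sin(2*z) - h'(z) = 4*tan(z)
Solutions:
 h(z) = C1 + 4*log(cos(z)) - cos(2*z)


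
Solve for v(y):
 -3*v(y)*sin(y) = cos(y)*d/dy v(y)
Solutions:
 v(y) = C1*cos(y)^3


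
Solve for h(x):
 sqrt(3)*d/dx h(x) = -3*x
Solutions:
 h(x) = C1 - sqrt(3)*x^2/2


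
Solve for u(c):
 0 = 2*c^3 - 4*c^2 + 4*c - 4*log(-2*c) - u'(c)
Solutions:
 u(c) = C1 + c^4/2 - 4*c^3/3 + 2*c^2 - 4*c*log(-c) + 4*c*(1 - log(2))


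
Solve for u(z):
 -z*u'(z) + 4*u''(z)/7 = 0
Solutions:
 u(z) = C1 + C2*erfi(sqrt(14)*z/4)


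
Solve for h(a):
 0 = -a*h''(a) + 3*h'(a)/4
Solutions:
 h(a) = C1 + C2*a^(7/4)


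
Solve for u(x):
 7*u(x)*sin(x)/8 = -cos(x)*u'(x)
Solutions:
 u(x) = C1*cos(x)^(7/8)


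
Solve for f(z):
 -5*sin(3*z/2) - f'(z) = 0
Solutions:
 f(z) = C1 + 10*cos(3*z/2)/3


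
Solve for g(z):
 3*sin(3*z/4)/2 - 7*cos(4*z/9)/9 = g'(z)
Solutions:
 g(z) = C1 - 7*sin(4*z/9)/4 - 2*cos(3*z/4)


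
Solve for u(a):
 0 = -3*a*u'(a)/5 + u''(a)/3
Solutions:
 u(a) = C1 + C2*erfi(3*sqrt(10)*a/10)


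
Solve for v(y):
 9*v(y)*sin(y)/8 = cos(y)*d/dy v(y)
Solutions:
 v(y) = C1/cos(y)^(9/8)


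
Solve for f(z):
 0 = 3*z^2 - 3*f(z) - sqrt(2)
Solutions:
 f(z) = z^2 - sqrt(2)/3


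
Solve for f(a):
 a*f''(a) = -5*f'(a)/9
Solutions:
 f(a) = C1 + C2*a^(4/9)


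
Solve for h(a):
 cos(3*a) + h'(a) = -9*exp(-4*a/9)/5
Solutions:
 h(a) = C1 - sin(3*a)/3 + 81*exp(-4*a/9)/20


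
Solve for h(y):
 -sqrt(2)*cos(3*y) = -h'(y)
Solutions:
 h(y) = C1 + sqrt(2)*sin(3*y)/3


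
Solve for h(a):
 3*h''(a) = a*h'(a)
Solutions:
 h(a) = C1 + C2*erfi(sqrt(6)*a/6)


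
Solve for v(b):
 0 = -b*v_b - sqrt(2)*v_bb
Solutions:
 v(b) = C1 + C2*erf(2^(1/4)*b/2)


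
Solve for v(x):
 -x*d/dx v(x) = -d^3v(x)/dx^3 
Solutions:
 v(x) = C1 + Integral(C2*airyai(x) + C3*airybi(x), x)


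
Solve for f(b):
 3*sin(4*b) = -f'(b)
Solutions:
 f(b) = C1 + 3*cos(4*b)/4


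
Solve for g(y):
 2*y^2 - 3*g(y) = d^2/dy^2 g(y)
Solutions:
 g(y) = C1*sin(sqrt(3)*y) + C2*cos(sqrt(3)*y) + 2*y^2/3 - 4/9


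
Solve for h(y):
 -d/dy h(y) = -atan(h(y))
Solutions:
 Integral(1/atan(_y), (_y, h(y))) = C1 + y


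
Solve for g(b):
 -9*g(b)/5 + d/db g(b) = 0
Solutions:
 g(b) = C1*exp(9*b/5)


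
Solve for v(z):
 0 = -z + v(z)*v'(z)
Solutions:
 v(z) = -sqrt(C1 + z^2)
 v(z) = sqrt(C1 + z^2)


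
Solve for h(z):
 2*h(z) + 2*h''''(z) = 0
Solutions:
 h(z) = (C1*sin(sqrt(2)*z/2) + C2*cos(sqrt(2)*z/2))*exp(-sqrt(2)*z/2) + (C3*sin(sqrt(2)*z/2) + C4*cos(sqrt(2)*z/2))*exp(sqrt(2)*z/2)


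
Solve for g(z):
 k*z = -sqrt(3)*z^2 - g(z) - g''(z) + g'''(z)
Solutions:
 g(z) = C1*exp(z*(-2^(2/3)*(3*sqrt(93) + 29)^(1/3) - 2*2^(1/3)/(3*sqrt(93) + 29)^(1/3) + 4)/12)*sin(2^(1/3)*sqrt(3)*z*(-2^(1/3)*(3*sqrt(93) + 29)^(1/3) + 2/(3*sqrt(93) + 29)^(1/3))/12) + C2*exp(z*(-2^(2/3)*(3*sqrt(93) + 29)^(1/3) - 2*2^(1/3)/(3*sqrt(93) + 29)^(1/3) + 4)/12)*cos(2^(1/3)*sqrt(3)*z*(-2^(1/3)*(3*sqrt(93) + 29)^(1/3) + 2/(3*sqrt(93) + 29)^(1/3))/12) + C3*exp(z*(2*2^(1/3)/(3*sqrt(93) + 29)^(1/3) + 2 + 2^(2/3)*(3*sqrt(93) + 29)^(1/3))/6) - k*z - sqrt(3)*z^2 + 2*sqrt(3)


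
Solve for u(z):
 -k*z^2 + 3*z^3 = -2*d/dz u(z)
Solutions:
 u(z) = C1 + k*z^3/6 - 3*z^4/8


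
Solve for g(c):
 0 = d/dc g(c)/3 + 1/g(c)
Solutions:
 g(c) = -sqrt(C1 - 6*c)
 g(c) = sqrt(C1 - 6*c)


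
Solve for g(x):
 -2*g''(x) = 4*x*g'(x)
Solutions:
 g(x) = C1 + C2*erf(x)


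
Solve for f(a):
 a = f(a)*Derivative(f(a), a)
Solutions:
 f(a) = -sqrt(C1 + a^2)
 f(a) = sqrt(C1 + a^2)


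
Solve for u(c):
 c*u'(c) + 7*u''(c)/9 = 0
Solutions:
 u(c) = C1 + C2*erf(3*sqrt(14)*c/14)


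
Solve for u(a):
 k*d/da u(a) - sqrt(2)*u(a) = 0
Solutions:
 u(a) = C1*exp(sqrt(2)*a/k)


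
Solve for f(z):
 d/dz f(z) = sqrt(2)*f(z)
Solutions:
 f(z) = C1*exp(sqrt(2)*z)


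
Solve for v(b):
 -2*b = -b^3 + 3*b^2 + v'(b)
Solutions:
 v(b) = C1 + b^4/4 - b^3 - b^2


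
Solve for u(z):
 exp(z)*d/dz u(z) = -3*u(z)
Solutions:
 u(z) = C1*exp(3*exp(-z))


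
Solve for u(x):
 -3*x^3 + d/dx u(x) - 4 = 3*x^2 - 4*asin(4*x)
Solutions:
 u(x) = C1 + 3*x^4/4 + x^3 - 4*x*asin(4*x) + 4*x - sqrt(1 - 16*x^2)


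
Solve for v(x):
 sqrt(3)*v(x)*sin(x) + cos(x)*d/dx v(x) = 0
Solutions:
 v(x) = C1*cos(x)^(sqrt(3))


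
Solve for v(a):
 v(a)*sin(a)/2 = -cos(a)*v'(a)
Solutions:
 v(a) = C1*sqrt(cos(a))


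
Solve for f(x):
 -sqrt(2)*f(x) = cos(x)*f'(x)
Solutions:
 f(x) = C1*(sin(x) - 1)^(sqrt(2)/2)/(sin(x) + 1)^(sqrt(2)/2)


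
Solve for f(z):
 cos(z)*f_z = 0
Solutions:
 f(z) = C1


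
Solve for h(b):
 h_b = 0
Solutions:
 h(b) = C1


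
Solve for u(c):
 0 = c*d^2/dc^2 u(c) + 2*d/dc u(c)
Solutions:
 u(c) = C1 + C2/c


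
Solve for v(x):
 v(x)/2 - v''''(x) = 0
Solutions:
 v(x) = C1*exp(-2^(3/4)*x/2) + C2*exp(2^(3/4)*x/2) + C3*sin(2^(3/4)*x/2) + C4*cos(2^(3/4)*x/2)


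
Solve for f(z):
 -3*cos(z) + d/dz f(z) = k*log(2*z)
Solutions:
 f(z) = C1 + k*z*(log(z) - 1) + k*z*log(2) + 3*sin(z)


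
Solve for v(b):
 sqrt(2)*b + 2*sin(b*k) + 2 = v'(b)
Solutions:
 v(b) = C1 + sqrt(2)*b^2/2 + 2*b - 2*cos(b*k)/k


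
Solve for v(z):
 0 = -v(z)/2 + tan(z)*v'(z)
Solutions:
 v(z) = C1*sqrt(sin(z))


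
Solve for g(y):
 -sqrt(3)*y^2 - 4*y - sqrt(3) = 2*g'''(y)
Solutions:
 g(y) = C1 + C2*y + C3*y^2 - sqrt(3)*y^5/120 - y^4/12 - sqrt(3)*y^3/12


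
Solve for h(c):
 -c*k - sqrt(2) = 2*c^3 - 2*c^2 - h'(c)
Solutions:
 h(c) = C1 + c^4/2 - 2*c^3/3 + c^2*k/2 + sqrt(2)*c


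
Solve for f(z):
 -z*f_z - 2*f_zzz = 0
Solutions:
 f(z) = C1 + Integral(C2*airyai(-2^(2/3)*z/2) + C3*airybi(-2^(2/3)*z/2), z)


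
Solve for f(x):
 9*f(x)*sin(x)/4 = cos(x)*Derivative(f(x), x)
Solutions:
 f(x) = C1/cos(x)^(9/4)


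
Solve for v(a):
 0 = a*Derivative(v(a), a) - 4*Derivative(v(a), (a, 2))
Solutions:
 v(a) = C1 + C2*erfi(sqrt(2)*a/4)


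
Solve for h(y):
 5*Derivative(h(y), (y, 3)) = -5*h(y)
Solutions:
 h(y) = C3*exp(-y) + (C1*sin(sqrt(3)*y/2) + C2*cos(sqrt(3)*y/2))*exp(y/2)


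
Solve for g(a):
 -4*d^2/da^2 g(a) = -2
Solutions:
 g(a) = C1 + C2*a + a^2/4


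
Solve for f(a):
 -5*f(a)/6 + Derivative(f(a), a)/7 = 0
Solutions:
 f(a) = C1*exp(35*a/6)


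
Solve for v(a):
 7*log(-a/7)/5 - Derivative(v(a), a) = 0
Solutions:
 v(a) = C1 + 7*a*log(-a)/5 + 7*a*(-log(7) - 1)/5


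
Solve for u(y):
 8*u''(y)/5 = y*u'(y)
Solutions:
 u(y) = C1 + C2*erfi(sqrt(5)*y/4)


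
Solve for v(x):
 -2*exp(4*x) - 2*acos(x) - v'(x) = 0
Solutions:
 v(x) = C1 - 2*x*acos(x) + 2*sqrt(1 - x^2) - exp(4*x)/2


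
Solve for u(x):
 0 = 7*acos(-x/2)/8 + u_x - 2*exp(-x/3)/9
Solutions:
 u(x) = C1 - 7*x*acos(-x/2)/8 - 7*sqrt(4 - x^2)/8 - 2*exp(-x/3)/3


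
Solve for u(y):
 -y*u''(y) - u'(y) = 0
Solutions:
 u(y) = C1 + C2*log(y)


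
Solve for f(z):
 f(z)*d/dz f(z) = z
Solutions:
 f(z) = -sqrt(C1 + z^2)
 f(z) = sqrt(C1 + z^2)


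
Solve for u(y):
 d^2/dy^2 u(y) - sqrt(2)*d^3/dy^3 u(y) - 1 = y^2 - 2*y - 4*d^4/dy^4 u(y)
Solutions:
 u(y) = C1 + C2*y + y^4/12 + y^3*(-1 + sqrt(2))/3 + y^2*(-3/2 - sqrt(2)) + (C3*sin(sqrt(14)*y/8) + C4*cos(sqrt(14)*y/8))*exp(sqrt(2)*y/8)


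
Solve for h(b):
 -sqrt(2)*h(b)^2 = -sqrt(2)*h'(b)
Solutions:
 h(b) = -1/(C1 + b)


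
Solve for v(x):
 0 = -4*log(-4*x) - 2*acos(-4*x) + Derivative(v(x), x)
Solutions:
 v(x) = C1 + 4*x*log(-x) + 2*x*acos(-4*x) - 4*x + 8*x*log(2) + sqrt(1 - 16*x^2)/2


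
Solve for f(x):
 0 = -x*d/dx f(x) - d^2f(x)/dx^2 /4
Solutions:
 f(x) = C1 + C2*erf(sqrt(2)*x)


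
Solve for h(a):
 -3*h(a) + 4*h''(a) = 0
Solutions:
 h(a) = C1*exp(-sqrt(3)*a/2) + C2*exp(sqrt(3)*a/2)


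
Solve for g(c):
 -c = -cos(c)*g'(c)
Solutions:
 g(c) = C1 + Integral(c/cos(c), c)


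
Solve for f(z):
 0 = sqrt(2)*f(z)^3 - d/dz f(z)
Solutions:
 f(z) = -sqrt(2)*sqrt(-1/(C1 + sqrt(2)*z))/2
 f(z) = sqrt(2)*sqrt(-1/(C1 + sqrt(2)*z))/2


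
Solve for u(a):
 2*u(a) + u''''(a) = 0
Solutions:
 u(a) = (C1*sin(2^(3/4)*a/2) + C2*cos(2^(3/4)*a/2))*exp(-2^(3/4)*a/2) + (C3*sin(2^(3/4)*a/2) + C4*cos(2^(3/4)*a/2))*exp(2^(3/4)*a/2)


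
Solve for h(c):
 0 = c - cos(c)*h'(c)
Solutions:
 h(c) = C1 + Integral(c/cos(c), c)


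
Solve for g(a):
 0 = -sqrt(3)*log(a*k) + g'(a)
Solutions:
 g(a) = C1 + sqrt(3)*a*log(a*k) - sqrt(3)*a


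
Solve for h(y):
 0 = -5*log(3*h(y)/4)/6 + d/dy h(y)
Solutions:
 6*Integral(1/(-log(_y) - log(3) + 2*log(2)), (_y, h(y)))/5 = C1 - y


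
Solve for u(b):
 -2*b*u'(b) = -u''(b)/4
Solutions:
 u(b) = C1 + C2*erfi(2*b)


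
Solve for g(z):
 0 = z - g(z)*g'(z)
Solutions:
 g(z) = -sqrt(C1 + z^2)
 g(z) = sqrt(C1 + z^2)


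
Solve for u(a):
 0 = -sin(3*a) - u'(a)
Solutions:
 u(a) = C1 + cos(3*a)/3


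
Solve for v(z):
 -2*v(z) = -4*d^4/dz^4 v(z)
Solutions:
 v(z) = C1*exp(-2^(3/4)*z/2) + C2*exp(2^(3/4)*z/2) + C3*sin(2^(3/4)*z/2) + C4*cos(2^(3/4)*z/2)


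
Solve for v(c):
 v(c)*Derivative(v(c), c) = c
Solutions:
 v(c) = -sqrt(C1 + c^2)
 v(c) = sqrt(C1 + c^2)


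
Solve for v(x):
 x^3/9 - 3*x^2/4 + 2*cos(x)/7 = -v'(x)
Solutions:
 v(x) = C1 - x^4/36 + x^3/4 - 2*sin(x)/7


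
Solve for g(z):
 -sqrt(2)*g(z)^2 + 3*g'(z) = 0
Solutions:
 g(z) = -3/(C1 + sqrt(2)*z)


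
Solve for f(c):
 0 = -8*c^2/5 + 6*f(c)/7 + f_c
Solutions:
 f(c) = C1*exp(-6*c/7) + 28*c^2/15 - 196*c/45 + 686/135


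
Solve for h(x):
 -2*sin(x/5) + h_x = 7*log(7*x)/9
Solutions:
 h(x) = C1 + 7*x*log(x)/9 - 7*x/9 + 7*x*log(7)/9 - 10*cos(x/5)


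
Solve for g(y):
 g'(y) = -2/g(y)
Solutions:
 g(y) = -sqrt(C1 - 4*y)
 g(y) = sqrt(C1 - 4*y)


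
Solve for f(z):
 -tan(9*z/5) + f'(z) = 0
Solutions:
 f(z) = C1 - 5*log(cos(9*z/5))/9


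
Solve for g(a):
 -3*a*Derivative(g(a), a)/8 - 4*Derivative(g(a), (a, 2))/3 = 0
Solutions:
 g(a) = C1 + C2*erf(3*a/8)


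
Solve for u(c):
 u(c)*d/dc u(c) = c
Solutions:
 u(c) = -sqrt(C1 + c^2)
 u(c) = sqrt(C1 + c^2)


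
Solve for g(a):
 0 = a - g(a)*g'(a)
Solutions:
 g(a) = -sqrt(C1 + a^2)
 g(a) = sqrt(C1 + a^2)


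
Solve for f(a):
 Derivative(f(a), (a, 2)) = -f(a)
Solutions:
 f(a) = C1*sin(a) + C2*cos(a)


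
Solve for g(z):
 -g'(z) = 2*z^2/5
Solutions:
 g(z) = C1 - 2*z^3/15


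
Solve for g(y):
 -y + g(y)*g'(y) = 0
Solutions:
 g(y) = -sqrt(C1 + y^2)
 g(y) = sqrt(C1 + y^2)


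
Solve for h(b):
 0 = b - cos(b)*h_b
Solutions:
 h(b) = C1 + Integral(b/cos(b), b)


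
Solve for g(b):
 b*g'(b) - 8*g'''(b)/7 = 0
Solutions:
 g(b) = C1 + Integral(C2*airyai(7^(1/3)*b/2) + C3*airybi(7^(1/3)*b/2), b)


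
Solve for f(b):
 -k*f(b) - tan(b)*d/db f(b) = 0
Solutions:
 f(b) = C1*exp(-k*log(sin(b)))


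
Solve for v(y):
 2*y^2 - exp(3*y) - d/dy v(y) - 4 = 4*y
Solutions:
 v(y) = C1 + 2*y^3/3 - 2*y^2 - 4*y - exp(3*y)/3


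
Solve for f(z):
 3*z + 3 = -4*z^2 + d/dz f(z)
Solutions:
 f(z) = C1 + 4*z^3/3 + 3*z^2/2 + 3*z


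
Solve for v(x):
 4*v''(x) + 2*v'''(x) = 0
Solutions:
 v(x) = C1 + C2*x + C3*exp(-2*x)


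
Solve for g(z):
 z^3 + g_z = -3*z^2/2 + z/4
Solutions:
 g(z) = C1 - z^4/4 - z^3/2 + z^2/8


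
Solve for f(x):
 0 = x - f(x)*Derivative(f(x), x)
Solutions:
 f(x) = -sqrt(C1 + x^2)
 f(x) = sqrt(C1 + x^2)


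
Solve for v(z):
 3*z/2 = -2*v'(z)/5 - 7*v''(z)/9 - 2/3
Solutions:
 v(z) = C1 + C2*exp(-18*z/35) - 15*z^2/8 + 45*z/8


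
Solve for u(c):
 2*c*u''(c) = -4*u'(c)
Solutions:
 u(c) = C1 + C2/c


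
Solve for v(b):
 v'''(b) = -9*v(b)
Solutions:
 v(b) = C3*exp(-3^(2/3)*b) + (C1*sin(3*3^(1/6)*b/2) + C2*cos(3*3^(1/6)*b/2))*exp(3^(2/3)*b/2)


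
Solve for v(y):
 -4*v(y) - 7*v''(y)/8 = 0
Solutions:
 v(y) = C1*sin(4*sqrt(14)*y/7) + C2*cos(4*sqrt(14)*y/7)


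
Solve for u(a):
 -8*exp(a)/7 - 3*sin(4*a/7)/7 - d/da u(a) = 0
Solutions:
 u(a) = C1 - 8*exp(a)/7 + 3*cos(4*a/7)/4


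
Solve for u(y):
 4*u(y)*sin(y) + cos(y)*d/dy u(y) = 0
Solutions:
 u(y) = C1*cos(y)^4


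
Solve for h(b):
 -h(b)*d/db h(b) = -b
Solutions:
 h(b) = -sqrt(C1 + b^2)
 h(b) = sqrt(C1 + b^2)


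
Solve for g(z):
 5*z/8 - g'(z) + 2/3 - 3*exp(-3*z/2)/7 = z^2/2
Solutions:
 g(z) = C1 - z^3/6 + 5*z^2/16 + 2*z/3 + 2*exp(-3*z/2)/7


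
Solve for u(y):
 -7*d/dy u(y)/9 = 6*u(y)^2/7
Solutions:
 u(y) = 49/(C1 + 54*y)


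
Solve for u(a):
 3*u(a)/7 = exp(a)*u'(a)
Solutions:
 u(a) = C1*exp(-3*exp(-a)/7)


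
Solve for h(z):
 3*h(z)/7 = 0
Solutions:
 h(z) = 0


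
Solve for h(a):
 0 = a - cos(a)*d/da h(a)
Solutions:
 h(a) = C1 + Integral(a/cos(a), a)


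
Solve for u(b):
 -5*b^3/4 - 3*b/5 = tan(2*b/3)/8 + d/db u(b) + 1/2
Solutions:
 u(b) = C1 - 5*b^4/16 - 3*b^2/10 - b/2 + 3*log(cos(2*b/3))/16


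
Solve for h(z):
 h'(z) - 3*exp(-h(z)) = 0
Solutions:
 h(z) = log(C1 + 3*z)


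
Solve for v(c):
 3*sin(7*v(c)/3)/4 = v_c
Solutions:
 -3*c/4 + 3*log(cos(7*v(c)/3) - 1)/14 - 3*log(cos(7*v(c)/3) + 1)/14 = C1


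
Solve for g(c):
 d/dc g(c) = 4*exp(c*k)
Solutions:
 g(c) = C1 + 4*exp(c*k)/k


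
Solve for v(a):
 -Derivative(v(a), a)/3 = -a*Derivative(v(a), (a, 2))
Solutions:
 v(a) = C1 + C2*a^(4/3)


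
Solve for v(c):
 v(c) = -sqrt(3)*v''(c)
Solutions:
 v(c) = C1*sin(3^(3/4)*c/3) + C2*cos(3^(3/4)*c/3)


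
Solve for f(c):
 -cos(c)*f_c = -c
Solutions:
 f(c) = C1 + Integral(c/cos(c), c)
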